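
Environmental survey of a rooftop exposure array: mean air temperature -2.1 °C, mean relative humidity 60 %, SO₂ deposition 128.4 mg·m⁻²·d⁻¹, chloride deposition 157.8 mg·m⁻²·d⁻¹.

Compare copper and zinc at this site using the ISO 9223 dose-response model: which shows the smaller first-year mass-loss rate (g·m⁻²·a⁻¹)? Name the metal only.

copper

copper: T≤10 °C ⇒ hinge +0.126·(-2.1−10) = -1.5246
  SO₂ term: 0.0053·128.4^0.26·exp(0.059·60-1.5246) = 0.1405
  Cl⁻ term: 0.01025·157.8^0.27·exp(0.036·60+0.049·-2.1) = 0.3145
  r_corr = 0.1405 + 0.3145 = 0.455 μm/a
  mass loss = 0.455 μm/a × 8.96 g/cm³ = 4.077 g·m⁻²·a⁻¹
zinc: f(T) = +0.038·(T−10) [T≤10 °C] = -0.4598
  SO₂ term: 0.0129·128.4^0.44·exp(0.046·60-0.4598) = 1.09
  Sd branch = 0.0175·Sd^0.57·e^(0.008·RH+0.085·T) = 0.4235 μm/a
  r_corr = 1.09 + 0.4235 = 1.513 μm/a
  mass loss = 1.513 μm/a × 7.14 g/cm³ = 10.8 g·m⁻²·a⁻¹
Ordering by g·m⁻²·a⁻¹: zinc (10.8) > copper (4.08)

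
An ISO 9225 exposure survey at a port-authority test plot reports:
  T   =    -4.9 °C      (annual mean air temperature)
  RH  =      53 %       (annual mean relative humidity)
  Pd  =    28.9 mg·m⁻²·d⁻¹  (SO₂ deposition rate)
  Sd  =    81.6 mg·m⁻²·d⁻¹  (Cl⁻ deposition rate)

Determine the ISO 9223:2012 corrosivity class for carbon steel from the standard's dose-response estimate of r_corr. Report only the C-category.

C2

carbon steel: temperature factor f = +0.150·(-14.9) = -2.2350
  Pd branch = 1.77·Pd^0.52·e^(0.02·RH+f) = 3.143 μm/a
  Sd branch = 0.102·Sd^0.62·e^(0.033·RH+0.04·T) = 7.384 μm/a
  r_corr = 3.143 + 7.384 = 10.53 μm/a
10.5 μm/a falls in (1.3, 25] for carbon steel → category C2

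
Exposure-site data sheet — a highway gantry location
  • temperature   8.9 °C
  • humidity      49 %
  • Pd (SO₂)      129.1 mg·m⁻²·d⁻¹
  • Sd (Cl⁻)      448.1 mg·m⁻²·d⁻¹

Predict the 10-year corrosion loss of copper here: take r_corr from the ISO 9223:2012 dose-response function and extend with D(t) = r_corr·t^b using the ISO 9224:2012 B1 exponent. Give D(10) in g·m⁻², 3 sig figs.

D(10) = 32.3 g·m⁻²

copper: T≤10 °C ⇒ hinge +0.126·(8.9−10) = -0.1386
  Pd branch = 0.0053·Pd^0.26·e^(0.059·RH+f) = 0.2941 μm/a
  Cl⁻ term: 0.01025·448.1^0.27·exp(0.036·49+0.049·8.9) = 0.4809
  r_corr = 0.2941 + 0.4809 = 0.775 μm/a
ISO 9224: D(t) = r_corr · t^b with b = 0.667 (copper, B1)
  D(10) = 0.775 × 10^0.667 = 0.775 × 4.645 = 3.6 μm
  Mass loss = 3.6 μm × 8.96 g/cm³ = 32.26 g·m⁻²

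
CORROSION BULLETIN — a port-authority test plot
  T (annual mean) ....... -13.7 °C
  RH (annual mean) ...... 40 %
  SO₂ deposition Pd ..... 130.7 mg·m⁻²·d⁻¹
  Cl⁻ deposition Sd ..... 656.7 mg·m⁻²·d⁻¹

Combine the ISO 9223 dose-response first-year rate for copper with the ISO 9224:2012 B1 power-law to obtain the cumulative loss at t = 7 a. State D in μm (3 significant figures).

D(7) = 0.503 μm

copper: temperature factor f = +0.126·(-23.7) = -2.9862
  Pd branch = 0.0053·Pd^0.26·e^(0.059·RH+f) = 0.01006 μm/a
  Sd branch = 0.01025·Sd^0.27·e^(0.036·RH+0.049·T) = 0.1274 μm/a
  sum: 0.01006 + 0.1274 → r_corr = 0.1375 μm/a
Power-law: D(7) = r_corr · 7^0.667
  D(7) = 0.1375 × 7^0.667 = 0.1375 × 3.662 = 0.5034 μm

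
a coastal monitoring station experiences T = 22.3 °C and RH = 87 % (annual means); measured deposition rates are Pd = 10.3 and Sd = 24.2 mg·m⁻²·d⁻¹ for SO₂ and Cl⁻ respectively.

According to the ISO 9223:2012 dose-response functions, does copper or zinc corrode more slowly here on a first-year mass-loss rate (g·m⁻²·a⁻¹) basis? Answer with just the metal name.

copper: temperature factor f = -0.080·(12.3) = -0.9840
  Pd branch = 0.0053·Pd^0.26·e^(0.059·RH+f) = 0.6159 μm/a
  Cl⁻ term: 0.01025·24.2^0.27·exp(0.036·87+0.049·22.3) = 1.656
  r_corr = 0.6159 + 1.656 = 2.272 μm/a
  mass loss = 2.272 μm/a × 8.96 g/cm³ = 20.36 g·m⁻²·a⁻¹
zinc: temperature factor f = -0.071·(12.3) = -0.8733
  SO₂ term: 0.0129·10.3^0.44·exp(0.046·87-0.8733) = 0.8223
  Cl⁻ term: 0.0175·24.2^0.57·exp(0.008·87+0.085·22.3) = 1.436
  sum: 0.8223 + 1.436 → r_corr = 2.259 μm/a
  mass loss = 2.259 μm/a × 7.14 g/cm³ = 16.13 g·m⁻²·a⁻¹
Ordering by g·m⁻²·a⁻¹: copper (20.4) > zinc (16.1)

zinc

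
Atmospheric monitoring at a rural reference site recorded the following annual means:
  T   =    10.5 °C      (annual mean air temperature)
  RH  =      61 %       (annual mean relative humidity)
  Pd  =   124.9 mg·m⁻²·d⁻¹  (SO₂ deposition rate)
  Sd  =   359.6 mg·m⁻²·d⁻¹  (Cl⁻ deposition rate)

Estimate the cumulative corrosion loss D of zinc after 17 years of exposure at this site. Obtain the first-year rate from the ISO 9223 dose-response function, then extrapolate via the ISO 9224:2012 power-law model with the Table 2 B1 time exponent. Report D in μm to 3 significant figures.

zinc: temperature factor f = -0.071·(0.5) = -0.0355
  sulphur-dioxide contribution → 1.723 μm/a
  chloride contribution → 1.993 μm/a
  total first-year rate 3.716 μm/a
ISO 9224: D(t) = r_corr · t^b with b = 0.813 (zinc, B1)
  D(17) = 3.716 × 17^0.813 = 3.716 × 10.01 = 37.19 μm

D(17) = 37.2 μm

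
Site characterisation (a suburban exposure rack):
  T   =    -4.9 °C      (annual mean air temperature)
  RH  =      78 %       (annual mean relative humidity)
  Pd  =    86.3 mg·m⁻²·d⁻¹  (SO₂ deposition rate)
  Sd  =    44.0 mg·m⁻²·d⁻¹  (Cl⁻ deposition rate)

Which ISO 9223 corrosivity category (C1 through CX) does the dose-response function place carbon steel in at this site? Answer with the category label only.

C2

carbon steel: f(T) = +0.150·(T−10) [T≤10 °C] = -2.2350
  SO₂ term: 1.77·86.3^0.52·exp(0.02·78-2.2350) = 9.153
  Cl⁻ term: 0.102·44.0^0.62·exp(0.033·78+0.04·-4.9) = 11.49
  sum: 9.153 + 11.49 → r_corr = 20.64 μm/a
20.6 μm/a falls in (1.3, 25] for carbon steel → category C2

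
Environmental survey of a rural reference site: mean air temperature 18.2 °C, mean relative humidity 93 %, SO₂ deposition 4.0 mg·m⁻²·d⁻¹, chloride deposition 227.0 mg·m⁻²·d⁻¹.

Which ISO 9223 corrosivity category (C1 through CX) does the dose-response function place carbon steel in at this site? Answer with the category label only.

carbon steel: T>10 °C ⇒ hinge -0.054·(18.2−10) = -0.4428
  SO₂ term: 1.77·4.0^0.52·exp(0.02·93-0.4428) = 15.02
  Sd branch = 0.102·Sd^0.62·e^(0.033·RH+0.04·T) = 131.3 μm/a
  sum: 15.02 + 131.3 → r_corr = 146.3 μm/a
146 μm/a falls in (80, 200] for carbon steel → category C5

C5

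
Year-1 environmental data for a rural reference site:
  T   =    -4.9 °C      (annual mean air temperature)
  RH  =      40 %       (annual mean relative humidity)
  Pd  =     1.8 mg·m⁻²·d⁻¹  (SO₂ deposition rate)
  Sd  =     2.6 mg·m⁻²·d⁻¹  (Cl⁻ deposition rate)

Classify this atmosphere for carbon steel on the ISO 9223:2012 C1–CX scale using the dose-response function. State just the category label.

carbon steel: f(T) = +0.150·(T−10) [T≤10 °C] = -2.2350
  Pd branch = 1.77·Pd^0.52·e^(0.02·RH+f) = 0.5721 μm/a
  Cl⁻ term: 0.102·2.6^0.62·exp(0.033·40+0.04·-4.9) = 0.5676
  r_corr = 0.5721 + 0.5676 = 1.14 μm/a
1.14 μm/a falls in (0, 1.3] for carbon steel → category C1

C1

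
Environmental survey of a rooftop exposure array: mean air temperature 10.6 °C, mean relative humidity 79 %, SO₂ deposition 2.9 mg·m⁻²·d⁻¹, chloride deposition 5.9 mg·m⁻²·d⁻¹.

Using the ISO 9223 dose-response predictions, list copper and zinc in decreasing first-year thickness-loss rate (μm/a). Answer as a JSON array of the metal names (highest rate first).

["copper", "zinc"]

copper: T>10 °C ⇒ hinge -0.080·(10.6−10) = -0.0480
  sulphur-dioxide contribution → 0.7045 μm/a
  chloride contribution → 0.4781 μm/a
  total first-year rate 1.183 μm/a
zinc: T>10 °C ⇒ hinge -0.071·(10.6−10) = -0.0426
  sulphur-dioxide contribution → 0.7478 μm/a
  chloride contribution → 0.2229 μm/a
  ⇒ r_corr(zinc) = 0.9707 μm/a
Ordering by μm/a: copper (1.18) > zinc (0.971)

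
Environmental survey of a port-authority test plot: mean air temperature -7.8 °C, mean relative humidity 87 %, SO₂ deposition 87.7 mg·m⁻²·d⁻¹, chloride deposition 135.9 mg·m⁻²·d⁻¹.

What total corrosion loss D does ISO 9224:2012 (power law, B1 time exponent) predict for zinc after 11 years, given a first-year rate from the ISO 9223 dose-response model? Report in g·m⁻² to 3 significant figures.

D(11) = 144 g·m⁻²

zinc: f(T) = +0.038·(T−10) [T≤10 °C] = -0.6764
  sulphur-dioxide contribution → 2.569 μm/a
  chloride contribution → 0.2974 μm/a
  ⇒ r_corr(zinc) = 2.867 μm/a
ISO 9224: D(t) = r_corr · t^b with b = 0.813 (zinc, B1)
  D(11) = 2.867 × 11^0.813 = 2.867 × 7.025 = 20.14 μm
  Mass loss = 20.14 μm × 7.14 g/cm³ = 143.8 g·m⁻²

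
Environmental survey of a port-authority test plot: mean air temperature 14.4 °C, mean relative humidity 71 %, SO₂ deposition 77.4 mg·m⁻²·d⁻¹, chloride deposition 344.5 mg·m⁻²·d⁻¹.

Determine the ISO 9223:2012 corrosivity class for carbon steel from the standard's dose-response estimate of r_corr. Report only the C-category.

carbon steel: temperature factor f = -0.054·(4.4) = -0.2376
  SO₂ term: 1.77·77.4^0.52·exp(0.02·71-0.2376) = 55.42
  Sd branch = 0.102·Sd^0.62·e^(0.033·RH+0.04·T) = 70.69 μm/a
  r_corr = 55.42 + 70.69 = 126.1 μm/a
ISO 9223 Table 2 (carbon steel): 80 < 126 ≤ 200 μm/a ⇒ C5

C5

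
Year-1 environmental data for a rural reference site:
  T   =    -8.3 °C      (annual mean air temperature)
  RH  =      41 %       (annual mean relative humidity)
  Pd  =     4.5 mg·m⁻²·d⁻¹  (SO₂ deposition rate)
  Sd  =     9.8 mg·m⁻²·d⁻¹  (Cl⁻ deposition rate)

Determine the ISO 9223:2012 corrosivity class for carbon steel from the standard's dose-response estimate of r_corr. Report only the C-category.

carbon steel: f(T) = +0.150·(T−10) [T≤10 °C] = -2.7450
  SO₂ term: 1.77·4.5^0.52·exp(0.02·41-2.7450) = 0.5645
  Sd branch = 0.102·Sd^0.62·e^(0.033·RH+0.04·T) = 1.166 μm/a
  r_corr = 0.5645 + 1.166 = 1.73 μm/a
ISO 9223 Table 2 (carbon steel): 1.3 < 1.73 ≤ 25 μm/a ⇒ C2

C2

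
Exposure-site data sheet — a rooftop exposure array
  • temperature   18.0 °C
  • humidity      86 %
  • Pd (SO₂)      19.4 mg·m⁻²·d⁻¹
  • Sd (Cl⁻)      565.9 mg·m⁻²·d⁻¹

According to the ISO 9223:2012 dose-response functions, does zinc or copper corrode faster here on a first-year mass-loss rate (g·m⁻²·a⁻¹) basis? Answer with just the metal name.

zinc: f(T) = -0.071·(T−10) [T>10 °C] = -0.5680
  Pd branch = 0.0129·Pd^0.44·e^(0.046·RH+f) = 1.408 μm/a
  Cl⁻ term: 0.0175·565.9^0.57·exp(0.008·86+0.085·18.0) = 5.962
  r_corr = 1.408 + 5.962 = 7.37 μm/a
  mass loss = 7.37 μm/a × 7.14 g/cm³ = 52.62 g·m⁻²·a⁻¹
copper: f(T) = -0.080·(T−10) [T>10 °C] = -0.6400
  Pd branch = 0.0053·Pd^0.26·e^(0.059·RH+f) = 0.9655 μm/a
  Sd branch = 0.01025·Sd^0.27·e^(0.036·RH+0.049·T) = 3.031 μm/a
  r_corr = 0.9655 + 3.031 = 3.997 μm/a
  mass loss = 3.997 μm/a × 8.96 g/cm³ = 35.81 g·m⁻²·a⁻¹
Ordering by g·m⁻²·a⁻¹: zinc (52.6) > copper (35.8)

zinc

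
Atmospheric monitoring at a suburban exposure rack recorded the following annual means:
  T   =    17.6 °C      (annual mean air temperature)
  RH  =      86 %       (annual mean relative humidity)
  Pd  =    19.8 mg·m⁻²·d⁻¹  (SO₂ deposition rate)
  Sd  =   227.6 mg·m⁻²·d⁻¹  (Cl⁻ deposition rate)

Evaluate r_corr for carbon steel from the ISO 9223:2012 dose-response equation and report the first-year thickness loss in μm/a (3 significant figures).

r_corr = 133 μm/a

carbon steel: f(T) = -0.054·(T−10) [T>10 °C] = -0.4104
  Pd branch = 1.77·Pd^0.52·e^(0.02·RH+f) = 30.97 μm/a
  Cl⁻ term: 0.102·227.6^0.62·exp(0.033·86+0.04·17.6) = 101.9
  r_corr = 30.97 + 101.9 = 132.9 μm/a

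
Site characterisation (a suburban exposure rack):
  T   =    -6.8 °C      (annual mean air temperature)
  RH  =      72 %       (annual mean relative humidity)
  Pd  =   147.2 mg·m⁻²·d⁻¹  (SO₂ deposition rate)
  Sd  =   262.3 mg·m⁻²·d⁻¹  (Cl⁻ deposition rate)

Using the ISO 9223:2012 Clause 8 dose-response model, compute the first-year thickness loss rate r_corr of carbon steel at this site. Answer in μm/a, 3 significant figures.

r_corr = 34.5 μm/a

carbon steel: f(T) = +0.150·(T−10) [T≤10 °C] = -2.5200
  sulphur-dioxide contribution → 8.058 μm/a
  chloride contribution → 26.42 μm/a
  total first-year rate 34.48 μm/a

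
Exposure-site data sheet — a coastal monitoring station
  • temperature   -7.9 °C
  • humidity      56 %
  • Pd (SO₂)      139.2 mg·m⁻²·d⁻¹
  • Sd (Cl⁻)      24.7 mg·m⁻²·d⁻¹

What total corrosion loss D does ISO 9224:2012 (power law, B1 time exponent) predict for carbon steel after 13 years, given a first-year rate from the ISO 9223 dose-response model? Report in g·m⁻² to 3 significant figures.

carbon steel: temperature factor f = +0.150·(-17.9) = -2.6850
  sulphur-dioxide contribution → 4.819 μm/a
  chloride contribution → 3.447 μm/a
  ⇒ r_corr(carbon steel) = 8.266 μm/a
ISO 9224: D(t) = r_corr · t^b with b = 0.523 (carbon steel, B1)
  D(13) = 8.266 × 13^0.523 = 8.266 × 3.825 = 31.62 μm
  Mass loss = 31.62 μm × 7.85 g/cm³ = 248.2 g·m⁻²

D(13) = 248 g·m⁻²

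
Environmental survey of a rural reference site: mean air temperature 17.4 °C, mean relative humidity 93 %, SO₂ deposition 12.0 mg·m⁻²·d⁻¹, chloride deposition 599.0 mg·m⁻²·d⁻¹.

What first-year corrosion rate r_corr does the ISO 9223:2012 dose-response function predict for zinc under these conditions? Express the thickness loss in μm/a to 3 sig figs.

zinc: f(T) = -0.071·(T−10) [T>10 °C] = -0.5254
  SO₂ term: 0.0129·12.0^0.44·exp(0.046·93-0.5254) = 1.641
  Cl⁻ term: 0.0175·599.0^0.57·exp(0.008·93+0.085·17.4) = 6.189
  r_corr = 1.641 + 6.189 = 7.83 μm/a

r_corr = 7.83 μm/a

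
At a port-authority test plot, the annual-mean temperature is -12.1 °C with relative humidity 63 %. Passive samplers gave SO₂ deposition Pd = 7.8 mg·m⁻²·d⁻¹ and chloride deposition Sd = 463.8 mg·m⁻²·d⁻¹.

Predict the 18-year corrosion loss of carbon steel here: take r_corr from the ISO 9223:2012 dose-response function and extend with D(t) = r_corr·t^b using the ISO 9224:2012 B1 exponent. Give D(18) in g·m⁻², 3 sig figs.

D(18) = 828 g·m⁻²

carbon steel: temperature factor f = +0.150·(-22.1) = -3.3150
  SO₂ term: 1.77·7.8^0.52·exp(0.02·63-3.3150) = 0.6598
  Sd branch = 0.102·Sd^0.62·e^(0.033·RH+0.04·T) = 22.62 μm/a
  sum: 0.6598 + 22.62 → r_corr = 23.28 μm/a
Long-term exponent b (ISO 9224 Table 2, B1) = 0.523
  D(18) = 23.28 × 18^0.523 = 23.28 × 4.534 = 105.5 μm
  Mass loss = 105.5 μm × 7.85 g/cm³ = 828.5 g·m⁻²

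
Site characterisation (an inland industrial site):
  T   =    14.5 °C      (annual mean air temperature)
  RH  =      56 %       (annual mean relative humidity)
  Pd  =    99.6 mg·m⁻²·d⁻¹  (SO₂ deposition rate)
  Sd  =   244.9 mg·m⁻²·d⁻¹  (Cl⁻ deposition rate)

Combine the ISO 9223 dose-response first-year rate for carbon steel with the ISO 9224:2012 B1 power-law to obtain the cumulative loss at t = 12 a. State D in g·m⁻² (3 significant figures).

D(12) = 2.35e+03 g·m⁻²

carbon steel: T>10 °C ⇒ hinge -0.054·(14.5−10) = -0.2430
  SO₂ term: 1.77·99.6^0.52·exp(0.02·56-0.2430) = 46.55
  Sd branch = 0.102·Sd^0.62·e^(0.033·RH+0.04·T) = 35.01 μm/a
  r_corr = 46.55 + 35.01 = 81.57 μm/a
ISO 9224: D(t) = r_corr · t^b with b = 0.523 (carbon steel, B1)
  D(12) = 81.57 × 12^0.523 = 81.57 × 3.668 = 299.2 μm
  Mass loss = 299.2 μm × 7.85 g/cm³ = 2349 g·m⁻²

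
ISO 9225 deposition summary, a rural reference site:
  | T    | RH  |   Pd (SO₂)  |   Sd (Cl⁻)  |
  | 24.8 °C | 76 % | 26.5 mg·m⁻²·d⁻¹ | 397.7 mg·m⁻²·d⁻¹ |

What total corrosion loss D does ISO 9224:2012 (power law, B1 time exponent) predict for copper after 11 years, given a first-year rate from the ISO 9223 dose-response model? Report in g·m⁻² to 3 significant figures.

D(11) = 134 g·m⁻²

copper: f(T) = -0.080·(T−10) [T>10 °C] = -1.1840
  Pd branch = 0.0053·Pd^0.26·e^(0.059·RH+f) = 0.3369 μm/a
  Sd branch = 0.01025·Sd^0.27·e^(0.036·RH+0.049·T) = 2.683 μm/a
  sum: 0.3369 + 2.683 → r_corr = 3.02 μm/a
Long-term exponent b (ISO 9224 Table 2, B1) = 0.667
  D(11) = 3.02 × 11^0.667 = 3.02 × 4.95 = 14.95 μm
  Mass loss = 14.95 μm × 8.96 g/cm³ = 133.9 g·m⁻²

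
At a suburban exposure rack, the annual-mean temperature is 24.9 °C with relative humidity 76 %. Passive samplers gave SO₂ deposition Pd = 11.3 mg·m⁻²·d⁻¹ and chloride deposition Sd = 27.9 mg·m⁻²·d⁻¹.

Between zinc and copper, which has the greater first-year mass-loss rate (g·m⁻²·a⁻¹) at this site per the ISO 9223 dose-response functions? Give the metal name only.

zinc: T>10 °C ⇒ hinge -0.071·(24.9−10) = -1.0579
  SO₂ term: 0.0129·11.3^0.44·exp(0.046·76-1.0579) = 0.4293
  Cl⁻ term: 0.0175·27.9^0.57·exp(0.008·76+0.085·24.9) = 1.779
  r_corr = 0.4293 + 1.779 = 2.209 μm/a
  mass loss = 2.209 μm/a × 7.14 g/cm³ = 15.77 g·m⁻²·a⁻¹
copper: temperature factor f = -0.080·(14.9) = -1.1920
  Pd branch = 0.0053·Pd^0.26·e^(0.059·RH+f) = 0.2678 μm/a
  Cl⁻ term: 0.01025·27.9^0.27·exp(0.036·76+0.049·24.9) = 1.316
  sum: 0.2678 + 1.316 → r_corr = 1.583 μm/a
  mass loss = 1.583 μm/a × 8.96 g/cm³ = 14.19 g·m⁻²·a⁻¹
Ordering by g·m⁻²·a⁻¹: zinc (15.8) > copper (14.2)

zinc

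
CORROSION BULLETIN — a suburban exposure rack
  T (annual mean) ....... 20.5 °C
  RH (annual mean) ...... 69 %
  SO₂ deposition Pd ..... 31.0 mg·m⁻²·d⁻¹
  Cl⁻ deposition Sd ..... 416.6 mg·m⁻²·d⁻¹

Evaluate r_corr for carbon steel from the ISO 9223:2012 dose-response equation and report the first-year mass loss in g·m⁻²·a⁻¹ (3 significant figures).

carbon steel: temperature factor f = -0.054·(10.5) = -0.5670
  Pd branch = 1.77·Pd^0.52·e^(0.02·RH+f) = 23.8 μm/a
  Cl⁻ term: 0.102·416.6^0.62·exp(0.033·69+0.04·20.5) = 95.02
  sum: 23.8 + 95.02 → r_corr = 118.8 μm/a
Convert to mass loss: 118.8 μm/a × 7.85 g/cm³ = 932.8 g·m⁻²·a⁻¹

r_corr = 933 g·m⁻²·a⁻¹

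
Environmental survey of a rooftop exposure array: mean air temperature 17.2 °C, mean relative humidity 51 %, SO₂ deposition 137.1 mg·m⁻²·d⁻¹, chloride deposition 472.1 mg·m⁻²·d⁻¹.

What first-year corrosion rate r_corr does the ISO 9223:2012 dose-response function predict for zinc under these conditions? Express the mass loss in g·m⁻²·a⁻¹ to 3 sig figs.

zinc: temperature factor f = -0.071·(7.2) = -0.5112
  Pd branch = 0.0129·Pd^0.44·e^(0.046·RH+f) = 0.7043 μm/a
  Cl⁻ term: 0.0175·472.1^0.57·exp(0.008·51+0.085·17.2) = 3.796
  r_corr = 0.7043 + 3.796 = 4.501 μm/a
Convert to mass loss: 4.501 μm/a × 7.14 g/cm³ = 32.13 g·m⁻²·a⁻¹

r_corr = 32.1 g·m⁻²·a⁻¹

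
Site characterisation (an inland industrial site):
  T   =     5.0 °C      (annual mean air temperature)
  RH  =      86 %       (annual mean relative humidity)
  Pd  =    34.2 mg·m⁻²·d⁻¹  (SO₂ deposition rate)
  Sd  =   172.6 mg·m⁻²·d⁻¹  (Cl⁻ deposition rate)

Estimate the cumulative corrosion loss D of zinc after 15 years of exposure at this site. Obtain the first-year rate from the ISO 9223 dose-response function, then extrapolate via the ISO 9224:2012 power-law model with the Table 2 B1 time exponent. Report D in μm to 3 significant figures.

D(15) = 32.9 μm

zinc: T≤10 °C ⇒ hinge +0.038·(5.0−10) = -0.1900
  SO₂ term: 0.0129·34.2^0.44·exp(0.046·86-0.1900) = 2.637
  Sd branch = 0.0175·Sd^0.57·e^(0.008·RH+0.085·T) = 1.004 μm/a
  r_corr = 2.637 + 1.004 = 3.641 μm/a
ISO 9224: D(t) = r_corr · t^b with b = 0.813 (zinc, B1)
  D(15) = 3.641 × 15^0.813 = 3.641 × 9.04 = 32.91 μm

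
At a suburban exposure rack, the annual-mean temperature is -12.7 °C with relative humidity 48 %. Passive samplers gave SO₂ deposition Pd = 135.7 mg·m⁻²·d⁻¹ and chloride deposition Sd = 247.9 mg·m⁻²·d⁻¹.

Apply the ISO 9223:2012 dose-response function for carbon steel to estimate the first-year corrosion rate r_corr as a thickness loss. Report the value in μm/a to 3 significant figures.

r_corr = 11.1 μm/a

carbon steel: temperature factor f = +0.150·(-22.7) = -3.4050
  Pd branch = 1.77·Pd^0.52·e^(0.02·RH+f) = 1.973 μm/a
  Sd branch = 0.102·Sd^0.62·e^(0.033·RH+0.04·T) = 9.128 μm/a
  sum: 1.973 + 9.128 → r_corr = 11.1 μm/a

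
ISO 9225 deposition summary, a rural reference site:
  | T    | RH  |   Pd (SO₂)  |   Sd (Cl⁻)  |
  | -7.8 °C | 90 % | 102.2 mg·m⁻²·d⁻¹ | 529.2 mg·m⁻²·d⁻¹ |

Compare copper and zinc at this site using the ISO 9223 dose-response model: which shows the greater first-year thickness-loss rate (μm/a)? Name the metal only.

zinc

copper: temperature factor f = +0.126·(-17.8) = -2.2428
  SO₂ term: 0.0053·102.2^0.26·exp(0.059·90-2.2428) = 0.3791
  Cl⁻ term: 0.01025·529.2^0.27·exp(0.036·90+0.049·-7.8) = 0.971
  sum: 0.3791 + 0.971 → r_corr = 1.35 μm/a
zinc: f(T) = +0.038·(T−10) [T≤10 °C] = -0.6764
  Pd branch = 0.0129·Pd^0.44·e^(0.046·RH+f) = 3.155 μm/a
  Cl⁻ term: 0.0175·529.2^0.57·exp(0.008·90+0.085·-7.8) = 0.6611
  r_corr = 3.155 + 0.6611 = 3.816 μm/a
Ordering by μm/a: zinc (3.82) > copper (1.35)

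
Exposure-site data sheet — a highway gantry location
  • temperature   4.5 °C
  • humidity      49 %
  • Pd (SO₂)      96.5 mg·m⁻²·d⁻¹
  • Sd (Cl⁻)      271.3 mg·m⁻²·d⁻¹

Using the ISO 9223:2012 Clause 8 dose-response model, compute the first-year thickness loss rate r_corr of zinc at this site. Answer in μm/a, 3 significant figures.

r_corr = 1.67 μm/a

zinc: f(T) = +0.038·(T−10) [T≤10 °C] = -0.2090
  Pd branch = 0.0129·Pd^0.44·e^(0.046·RH+f) = 0.7446 μm/a
  Sd branch = 0.0175·Sd^0.57·e^(0.008·RH+0.085·T) = 0.9257 μm/a
  r_corr = 0.7446 + 0.9257 = 1.67 μm/a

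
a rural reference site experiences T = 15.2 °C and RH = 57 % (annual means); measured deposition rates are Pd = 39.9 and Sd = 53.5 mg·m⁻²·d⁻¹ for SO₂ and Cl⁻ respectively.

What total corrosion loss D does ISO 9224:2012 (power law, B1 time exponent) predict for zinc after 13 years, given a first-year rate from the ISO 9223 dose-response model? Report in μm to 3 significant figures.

D(13) = 12.8 μm

zinc: temperature factor f = -0.071·(5.2) = -0.3692
  SO₂ term: 0.0129·39.9^0.44·exp(0.046·57-0.3692) = 0.6214
  Cl⁻ term: 0.0175·53.5^0.57·exp(0.008·57+0.085·15.2) = 0.9713
  sum: 0.6214 + 0.9713 → r_corr = 1.593 μm/a
ISO 9224: D(t) = r_corr · t^b with b = 0.813 (zinc, B1)
  D(13) = 1.593 × 13^0.813 = 1.593 × 8.047 = 12.82 μm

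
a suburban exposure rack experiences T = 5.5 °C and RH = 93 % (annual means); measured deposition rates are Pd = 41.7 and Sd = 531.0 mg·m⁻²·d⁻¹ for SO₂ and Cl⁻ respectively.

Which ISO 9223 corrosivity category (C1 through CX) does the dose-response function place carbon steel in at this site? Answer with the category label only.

C5

carbon steel: T≤10 °C ⇒ hinge +0.150·(5.5−10) = -0.6750
  SO₂ term: 1.77·41.7^0.52·exp(0.02·93-0.6750) = 40.28
  Cl⁻ term: 0.102·531.0^0.62·exp(0.033·93+0.04·5.5) = 133.8
  sum: 40.28 + 133.8 → r_corr = 174.1 μm/a
Category bounds: 80…200 μm/a bracket r_corr ⇒ C5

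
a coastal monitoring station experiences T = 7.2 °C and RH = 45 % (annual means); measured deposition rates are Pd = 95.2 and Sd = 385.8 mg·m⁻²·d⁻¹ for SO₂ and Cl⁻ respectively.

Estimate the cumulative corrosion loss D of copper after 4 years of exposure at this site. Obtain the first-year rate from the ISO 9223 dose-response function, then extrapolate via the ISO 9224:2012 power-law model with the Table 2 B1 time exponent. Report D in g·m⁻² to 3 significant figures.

D(4) = 12.2 g·m⁻²

copper: T≤10 °C ⇒ hinge +0.126·(7.2−10) = -0.3528
  SO₂ term: 0.0053·95.2^0.26·exp(0.059·45-0.3528) = 0.1732
  Cl⁻ term: 0.01025·385.8^0.27·exp(0.036·45+0.049·7.2) = 0.368
  sum: 0.1732 + 0.368 → r_corr = 0.5412 μm/a
Power-law: D(4) = r_corr · 4^0.667
  D(4) = 0.5412 × 4^0.667 = 0.5412 × 2.521 = 1.364 μm
  Mass loss = 1.364 μm × 8.96 g/cm³ = 12.22 g·m⁻²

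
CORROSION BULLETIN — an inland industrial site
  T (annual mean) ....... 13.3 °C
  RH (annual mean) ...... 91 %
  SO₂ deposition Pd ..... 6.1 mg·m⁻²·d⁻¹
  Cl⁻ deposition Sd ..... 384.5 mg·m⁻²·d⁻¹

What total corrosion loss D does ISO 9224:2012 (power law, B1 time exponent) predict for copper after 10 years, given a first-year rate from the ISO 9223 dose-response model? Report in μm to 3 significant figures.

copper: T>10 °C ⇒ hinge -0.080·(13.3−10) = -0.2640
  sulphur-dioxide contribution → 1.398 μm/a
  chloride contribution → 2.597 μm/a
  ⇒ r_corr(copper) = 3.995 μm/a
Long-term exponent b (ISO 9224 Table 2, B1) = 0.667
  D(10) = 3.995 × 10^0.667 = 3.995 × 4.645 = 18.56 μm

D(10) = 18.6 μm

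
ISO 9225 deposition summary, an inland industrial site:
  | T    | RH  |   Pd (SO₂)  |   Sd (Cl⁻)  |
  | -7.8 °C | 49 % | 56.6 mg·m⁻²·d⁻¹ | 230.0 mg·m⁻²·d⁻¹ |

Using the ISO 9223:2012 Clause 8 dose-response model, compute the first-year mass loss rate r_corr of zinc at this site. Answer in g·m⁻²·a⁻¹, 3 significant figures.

zinc: f(T) = +0.038·(T−10) [T≤10 °C] = -0.6764
  SO₂ term: 0.0129·56.6^0.44·exp(0.046·49-0.6764) = 0.369
  Cl⁻ term: 0.0175·230.0^0.57·exp(0.008·49+0.085·-7.8) = 0.2962
  r_corr = 0.369 + 0.2962 = 0.6651 μm/a
Convert to mass loss: 0.6651 μm/a × 7.14 g/cm³ = 4.749 g·m⁻²·a⁻¹

r_corr = 4.75 g·m⁻²·a⁻¹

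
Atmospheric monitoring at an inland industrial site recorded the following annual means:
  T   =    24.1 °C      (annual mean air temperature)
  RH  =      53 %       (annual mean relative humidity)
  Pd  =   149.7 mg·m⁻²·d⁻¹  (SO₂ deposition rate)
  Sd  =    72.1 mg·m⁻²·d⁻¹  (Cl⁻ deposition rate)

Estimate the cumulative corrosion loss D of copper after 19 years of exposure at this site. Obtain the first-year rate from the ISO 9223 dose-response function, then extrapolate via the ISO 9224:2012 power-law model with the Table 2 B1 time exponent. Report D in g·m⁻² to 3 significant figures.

copper: temperature factor f = -0.080·(14.1) = -1.1280
  SO₂ term: 0.0053·149.7^0.26·exp(0.059·53-1.1280) = 0.1439
  Cl⁻ term: 0.01025·72.1^0.27·exp(0.036·53+0.049·24.1) = 0.7143
  r_corr = 0.1439 + 0.7143 = 0.8581 μm/a
Long-term exponent b (ISO 9224 Table 2, B1) = 0.667
  D(19) = 0.8581 × 19^0.667 = 0.8581 × 7.127 = 6.116 μm
  Mass loss = 6.116 μm × 8.96 g/cm³ = 54.8 g·m⁻²

D(19) = 54.8 g·m⁻²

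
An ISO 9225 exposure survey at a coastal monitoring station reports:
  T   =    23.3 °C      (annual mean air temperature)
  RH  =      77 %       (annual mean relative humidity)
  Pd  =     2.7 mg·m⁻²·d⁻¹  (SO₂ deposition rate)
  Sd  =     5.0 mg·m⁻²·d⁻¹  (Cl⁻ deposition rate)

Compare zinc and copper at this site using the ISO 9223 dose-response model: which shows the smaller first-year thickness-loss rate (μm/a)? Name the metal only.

zinc

zinc: f(T) = -0.071·(T−10) [T>10 °C] = -0.9443
  sulphur-dioxide contribution → 0.2683 μm/a
  chloride contribution → 0.5876 μm/a
  total first-year rate 0.8559 μm/a
copper: T>10 °C ⇒ hinge -0.080·(23.3−10) = -1.0640
  sulphur-dioxide contribution → 0.2225 μm/a
  chloride contribution → 0.7928 μm/a
  total first-year rate 1.015 μm/a
Ordering by μm/a: copper (1.02) > zinc (0.856)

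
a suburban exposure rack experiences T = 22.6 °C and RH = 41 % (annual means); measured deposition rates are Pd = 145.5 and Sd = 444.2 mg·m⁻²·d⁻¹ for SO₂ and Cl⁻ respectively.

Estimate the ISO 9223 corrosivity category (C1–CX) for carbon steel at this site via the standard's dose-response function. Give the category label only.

carbon steel: T>10 °C ⇒ hinge -0.054·(22.6−10) = -0.6804
  SO₂ term: 1.77·145.5^0.52·exp(0.02·41-0.6804) = 27.12
  Sd branch = 0.102·Sd^0.62·e^(0.033·RH+0.04·T) = 42.69 μm/a
  sum: 27.12 + 42.69 → r_corr = 69.81 μm/a
ISO 9223 Table 2 (carbon steel): 50 < 69.8 ≤ 80 μm/a ⇒ C4

C4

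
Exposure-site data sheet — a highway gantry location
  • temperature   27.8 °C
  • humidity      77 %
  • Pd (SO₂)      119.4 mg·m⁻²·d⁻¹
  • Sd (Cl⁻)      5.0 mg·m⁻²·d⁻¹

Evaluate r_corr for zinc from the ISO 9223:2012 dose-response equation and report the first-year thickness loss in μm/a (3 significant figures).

r_corr = 1.89 μm/a

zinc: T>10 °C ⇒ hinge -0.071·(27.8−10) = -1.2638
  sulphur-dioxide contribution → 1.032 μm/a
  chloride contribution → 0.8614 μm/a
  total first-year rate 1.894 μm/a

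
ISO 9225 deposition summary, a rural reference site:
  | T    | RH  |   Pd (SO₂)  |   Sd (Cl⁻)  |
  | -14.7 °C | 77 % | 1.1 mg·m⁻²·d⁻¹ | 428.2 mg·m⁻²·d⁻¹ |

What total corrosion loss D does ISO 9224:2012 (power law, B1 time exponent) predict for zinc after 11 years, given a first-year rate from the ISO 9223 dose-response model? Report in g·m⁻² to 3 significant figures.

D(11) = 23.8 g·m⁻²

zinc: f(T) = +0.038·(T−10) [T≤10 °C] = -0.9386
  SO₂ term: 0.0129·1.1^0.44·exp(0.046·77-0.9386) = 0.1817
  Sd branch = 0.0175·Sd^0.57·e^(0.008·RH+0.085·T) = 0.2937 μm/a
  r_corr = 0.1817 + 0.2937 = 0.4755 μm/a
Long-term exponent b (ISO 9224 Table 2, B1) = 0.813
  D(11) = 0.4755 × 11^0.813 = 0.4755 × 7.025 = 3.34 μm
  Mass loss = 3.34 μm × 7.14 g/cm³ = 23.85 g·m⁻²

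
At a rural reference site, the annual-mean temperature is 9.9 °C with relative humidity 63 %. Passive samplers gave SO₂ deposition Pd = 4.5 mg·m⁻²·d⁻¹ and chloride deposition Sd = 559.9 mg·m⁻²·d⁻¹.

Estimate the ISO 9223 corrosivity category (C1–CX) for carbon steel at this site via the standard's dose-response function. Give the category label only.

C4

carbon steel: temperature factor f = +0.150·(-0.1) = -0.0150
  Pd branch = 1.77·Pd^0.52·e^(0.02·RH+f) = 13.44 μm/a
  Cl⁻ term: 0.102·559.9^0.62·exp(0.033·63+0.04·9.9) = 61.28
  r_corr = 13.44 + 61.28 = 74.72 μm/a
ISO 9223 Table 2 (carbon steel): 50 < 74.7 ≤ 80 μm/a ⇒ C4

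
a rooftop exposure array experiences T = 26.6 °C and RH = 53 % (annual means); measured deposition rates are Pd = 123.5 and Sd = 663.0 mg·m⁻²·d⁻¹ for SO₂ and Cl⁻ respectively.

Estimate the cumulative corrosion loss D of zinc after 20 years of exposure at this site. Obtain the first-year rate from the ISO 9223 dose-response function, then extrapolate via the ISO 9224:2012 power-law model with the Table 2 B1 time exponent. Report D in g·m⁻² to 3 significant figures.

D(20) = 880 g·m⁻²

zinc: f(T) = -0.071·(T−10) [T>10 °C] = -1.1786
  sulphur-dioxide contribution → 0.3783 μm/a
  chloride contribution → 10.41 μm/a
  ⇒ r_corr(zinc) = 10.79 μm/a
Long-term exponent b (ISO 9224 Table 2, B1) = 0.813
  D(20) = 10.79 × 20^0.813 = 10.79 × 11.42 = 123.2 μm
  Mass loss = 123.2 μm × 7.14 g/cm³ = 879.7 g·m⁻²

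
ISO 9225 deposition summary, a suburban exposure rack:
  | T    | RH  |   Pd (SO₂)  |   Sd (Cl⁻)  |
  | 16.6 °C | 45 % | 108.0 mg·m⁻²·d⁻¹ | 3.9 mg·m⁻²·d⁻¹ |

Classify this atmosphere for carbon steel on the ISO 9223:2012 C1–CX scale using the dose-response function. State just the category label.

C3

carbon steel: f(T) = -0.054·(T−10) [T>10 °C] = -0.3564
  Pd branch = 1.77·Pd^0.52·e^(0.02·RH+f) = 34.79 μm/a
  Cl⁻ term: 0.102·3.9^0.62·exp(0.033·45+0.04·16.6) = 2.034
  r_corr = 34.79 + 2.034 = 36.82 μm/a
ISO 9223 Table 2 (carbon steel): 25 < 36.8 ≤ 50 μm/a ⇒ C3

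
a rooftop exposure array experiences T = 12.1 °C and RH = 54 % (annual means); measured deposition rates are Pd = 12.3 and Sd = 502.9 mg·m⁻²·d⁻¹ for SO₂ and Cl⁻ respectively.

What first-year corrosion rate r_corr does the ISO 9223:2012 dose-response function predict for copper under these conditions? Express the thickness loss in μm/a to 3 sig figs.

copper: temperature factor f = -0.080·(2.1) = -0.1680
  SO₂ term: 0.0053·12.3^0.26·exp(0.059·54-0.1680) = 0.2081
  Cl⁻ term: 0.01025·502.9^0.27·exp(0.036·54+0.049·12.1) = 0.6948
  sum: 0.2081 + 0.6948 → r_corr = 0.903 μm/a

r_corr = 0.903 μm/a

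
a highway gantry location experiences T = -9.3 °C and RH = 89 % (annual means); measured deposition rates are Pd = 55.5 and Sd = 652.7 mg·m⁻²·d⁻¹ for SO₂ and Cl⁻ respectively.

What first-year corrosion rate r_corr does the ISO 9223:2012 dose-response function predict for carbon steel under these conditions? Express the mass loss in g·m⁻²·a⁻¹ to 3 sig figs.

r_corr = 616 g·m⁻²·a⁻¹

carbon steel: T≤10 °C ⇒ hinge +0.150·(-9.3−10) = -2.8950
  sulphur-dioxide contribution → 4.686 μm/a
  chloride contribution → 73.74 μm/a
  ⇒ r_corr(carbon steel) = 78.42 μm/a
Convert to mass loss: 78.42 μm/a × 7.85 g/cm³ = 615.6 g·m⁻²·a⁻¹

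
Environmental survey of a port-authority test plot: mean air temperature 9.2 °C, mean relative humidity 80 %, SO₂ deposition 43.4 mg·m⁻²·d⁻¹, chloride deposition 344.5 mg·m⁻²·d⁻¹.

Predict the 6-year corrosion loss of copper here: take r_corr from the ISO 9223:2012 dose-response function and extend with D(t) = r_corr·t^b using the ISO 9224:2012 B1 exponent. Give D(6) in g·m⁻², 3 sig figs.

copper: f(T) = +0.126·(T−10) [T≤10 °C] = -0.1008
  sulphur-dioxide contribution → 1.433 μm/a
  chloride contribution → 1.388 μm/a
  ⇒ r_corr(copper) = 2.82 μm/a
Power-law: D(6) = r_corr · 6^0.667
  D(6) = 2.82 × 6^0.667 = 2.82 × 3.304 = 9.318 μm
  Mass loss = 9.318 μm × 8.96 g/cm³ = 83.49 g·m⁻²

D(6) = 83.5 g·m⁻²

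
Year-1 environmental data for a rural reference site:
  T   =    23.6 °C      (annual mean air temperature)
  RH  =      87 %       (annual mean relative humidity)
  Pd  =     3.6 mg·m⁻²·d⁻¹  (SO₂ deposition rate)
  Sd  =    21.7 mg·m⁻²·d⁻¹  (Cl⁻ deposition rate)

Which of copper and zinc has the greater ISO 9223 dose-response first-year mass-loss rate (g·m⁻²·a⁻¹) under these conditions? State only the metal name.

copper: temperature factor f = -0.080·(13.6) = -1.0880
  Pd branch = 0.0053·Pd^0.26·e^(0.059·RH+f) = 0.4223 μm/a
  Cl⁻ term: 0.01025·21.7^0.27·exp(0.036·87+0.049·23.6) = 1.714
  r_corr = 0.4223 + 1.714 = 2.136 μm/a
  mass loss = 2.136 μm/a × 8.96 g/cm³ = 19.14 g·m⁻²·a⁻¹
zinc: f(T) = -0.071·(T−10) [T>10 °C] = -0.9656
  SO₂ term: 0.0129·3.6^0.44·exp(0.046·87-0.9656) = 0.4721
  Sd branch = 0.0175·Sd^0.57·e^(0.008·RH+0.085·T) = 1.508 μm/a
  sum: 0.4721 + 1.508 → r_corr = 1.98 μm/a
  mass loss = 1.98 μm/a × 7.14 g/cm³ = 14.14 g·m⁻²·a⁻¹
Ordering by g·m⁻²·a⁻¹: copper (19.1) > zinc (14.1)

copper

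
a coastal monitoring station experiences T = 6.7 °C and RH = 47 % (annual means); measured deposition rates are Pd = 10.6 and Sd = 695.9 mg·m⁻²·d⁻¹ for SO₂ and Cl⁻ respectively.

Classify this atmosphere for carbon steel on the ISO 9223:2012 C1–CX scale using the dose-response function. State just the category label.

carbon steel: T≤10 °C ⇒ hinge +0.150·(6.7−10) = -0.4950
  SO₂ term: 1.77·10.6^0.52·exp(0.02·47-0.4950) = 9.427
  Sd branch = 0.102·Sd^0.62·e^(0.033·RH+0.04·T) = 36.39 μm/a
  sum: 9.427 + 36.39 → r_corr = 45.82 μm/a
Category bounds: 25…50 μm/a bracket r_corr ⇒ C3

C3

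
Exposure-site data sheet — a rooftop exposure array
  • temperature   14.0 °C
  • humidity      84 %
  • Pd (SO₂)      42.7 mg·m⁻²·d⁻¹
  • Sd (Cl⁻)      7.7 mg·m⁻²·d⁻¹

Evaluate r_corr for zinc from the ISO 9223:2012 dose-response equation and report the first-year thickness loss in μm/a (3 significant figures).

r_corr = 2.77 μm/a

zinc: T>10 °C ⇒ hinge -0.071·(14.0−10) = -0.2840
  sulphur-dioxide contribution → 2.414 μm/a
  chloride contribution → 0.3606 μm/a
  total first-year rate 2.775 μm/a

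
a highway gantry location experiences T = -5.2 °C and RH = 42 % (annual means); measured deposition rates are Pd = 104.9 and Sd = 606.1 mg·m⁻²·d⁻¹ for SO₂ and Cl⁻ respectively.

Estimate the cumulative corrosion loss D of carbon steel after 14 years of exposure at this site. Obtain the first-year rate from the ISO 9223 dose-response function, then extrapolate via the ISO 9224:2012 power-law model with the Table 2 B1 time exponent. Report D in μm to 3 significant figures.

D(14) = 88.7 μm

carbon steel: f(T) = +0.150·(T−10) [T≤10 °C] = -2.2800
  sulphur-dioxide contribution → 4.714 μm/a
  chloride contribution → 17.59 μm/a
  ⇒ r_corr(carbon steel) = 22.31 μm/a
Long-term exponent b (ISO 9224 Table 2, B1) = 0.523
  D(14) = 22.31 × 14^0.523 = 22.31 × 3.976 = 88.69 μm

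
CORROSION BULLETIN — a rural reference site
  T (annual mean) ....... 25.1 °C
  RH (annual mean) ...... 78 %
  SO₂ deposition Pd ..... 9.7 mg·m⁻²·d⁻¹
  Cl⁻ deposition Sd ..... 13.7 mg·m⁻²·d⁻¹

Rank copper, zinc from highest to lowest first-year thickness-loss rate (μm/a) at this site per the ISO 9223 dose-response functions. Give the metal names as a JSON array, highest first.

copper: f(T) = -0.080·(T−10) [T>10 °C] = -1.2080
  SO₂ term: 0.0053·9.7^0.26·exp(0.059·78-1.2080) = 0.285
  Sd branch = 0.01025·Sd^0.27·e^(0.036·RH+0.049·T) = 1.178 μm/a
  r_corr = 0.285 + 1.178 = 1.463 μm/a
zinc: T>10 °C ⇒ hinge -0.071·(25.1−10) = -1.0721
  Pd branch = 0.0129·Pd^0.44·e^(0.046·RH+f) = 0.4339 μm/a
  Sd branch = 0.0175·Sd^0.57·e^(0.008·RH+0.085·T) = 1.226 μm/a
  sum: 0.4339 + 1.226 → r_corr = 1.66 μm/a
Ordering by μm/a: zinc (1.66) > copper (1.46)

["zinc", "copper"]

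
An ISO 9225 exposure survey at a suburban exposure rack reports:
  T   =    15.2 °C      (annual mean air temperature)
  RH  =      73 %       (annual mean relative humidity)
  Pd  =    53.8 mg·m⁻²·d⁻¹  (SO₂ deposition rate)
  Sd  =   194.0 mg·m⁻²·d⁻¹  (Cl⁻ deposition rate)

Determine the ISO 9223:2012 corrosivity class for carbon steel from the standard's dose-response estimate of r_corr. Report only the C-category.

carbon steel: f(T) = -0.054·(T−10) [T>10 °C] = -0.2808
  SO₂ term: 1.77·53.8^0.52·exp(0.02·73-0.2808) = 45.72
  Sd branch = 0.102·Sd^0.62·e^(0.033·RH+0.04·T) = 54.61 μm/a
  sum: 45.72 + 54.61 → r_corr = 100.3 μm/a
100 μm/a falls in (80, 200] for carbon steel → category C5

C5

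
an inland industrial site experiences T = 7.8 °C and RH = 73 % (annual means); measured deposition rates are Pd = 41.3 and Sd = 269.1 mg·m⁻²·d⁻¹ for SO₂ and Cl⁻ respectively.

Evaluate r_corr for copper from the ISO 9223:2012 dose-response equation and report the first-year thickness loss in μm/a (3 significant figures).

copper: f(T) = +0.126·(T−10) [T≤10 °C] = -0.2772
  sulphur-dioxide contribution → 0.7844 μm/a
  chloride contribution → 0.9421 μm/a
  total first-year rate 1.727 μm/a

r_corr = 1.73 μm/a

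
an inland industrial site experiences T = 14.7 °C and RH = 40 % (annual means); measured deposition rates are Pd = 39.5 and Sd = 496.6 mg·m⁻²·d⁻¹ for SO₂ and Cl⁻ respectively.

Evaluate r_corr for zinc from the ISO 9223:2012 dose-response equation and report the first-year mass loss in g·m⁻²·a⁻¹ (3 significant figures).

zinc: temperature factor f = -0.071·(4.7) = -0.3337
  Pd branch = 0.0129·Pd^0.44·e^(0.046·RH+f) = 0.2933 μm/a
  Sd branch = 0.0175·Sd^0.57·e^(0.008·RH+0.085·T) = 2.893 μm/a
  sum: 0.2933 + 2.893 → r_corr = 3.187 μm/a
Convert to mass loss: 3.187 μm/a × 7.14 g/cm³ = 22.75 g·m⁻²·a⁻¹

r_corr = 22.8 g·m⁻²·a⁻¹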